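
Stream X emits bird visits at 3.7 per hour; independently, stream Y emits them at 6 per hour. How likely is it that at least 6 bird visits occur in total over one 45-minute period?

Independent Poisson processes superpose: combined rate λ = 3.7 + 6 = 9.7 per hour.
Over the interval, μ = 9.7 × 0.75 = 7.275 (a 45-minute period = 0.75 hours).
P(N ≥ 6) = 1 − P(N ≤ 5) ≈ 0.7330.

0.7330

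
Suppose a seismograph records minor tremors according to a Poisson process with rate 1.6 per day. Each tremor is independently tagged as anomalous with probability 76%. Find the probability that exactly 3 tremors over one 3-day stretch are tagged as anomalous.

0.2107

Thinning: the tremors that are tagged as anomalous themselves form a Poisson process with rate 0.76 × 1.6 = 1.216 per day.
Over the interval, μ = 1.216 × 3 = 3.648 (a 3-day stretch = 3 days).
P(N = 3) = e^(−3.648) · 3.648^3/3! ≈ 0.2107.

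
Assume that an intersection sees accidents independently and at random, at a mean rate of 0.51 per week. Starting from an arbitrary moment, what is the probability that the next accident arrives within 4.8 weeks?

Inter-arrival times are exponential with rate λ = 0.51 per week.
P(T ≤ 4.8) = 1 − e^(−λt) = 1 − e^(−0.51 × 4.8) = 1 − e^(−2.448) ≈ 0.9135.

0.9135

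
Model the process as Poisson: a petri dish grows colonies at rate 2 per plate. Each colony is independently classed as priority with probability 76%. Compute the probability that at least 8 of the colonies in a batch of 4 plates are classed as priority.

Thinning: the colonies that are classed as priority themselves form a Poisson process with rate 0.76 × 2 = 1.52 per plate.
Over the interval, μ = 1.52 × 4 = 6.08 (a batch of 4 plates = 4 plates).
P(N ≥ 8) = 1 − P(N ≤ 7) ≈ 0.2671.

0.2671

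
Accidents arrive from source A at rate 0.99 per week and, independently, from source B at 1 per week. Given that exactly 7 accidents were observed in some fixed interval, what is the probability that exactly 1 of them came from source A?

0.0561

Given the total, each event is independently from source A with probability p = λ_A/(λ_A+λ_B) = 0.99/1.99 ≈ 0.4975.
So K ~ Binomial(7, 0.99/1.99): P(K = 1) = C(7,1) · (0.99/1.99)^1 · (1/1.99)^6 ≈ 0.0561.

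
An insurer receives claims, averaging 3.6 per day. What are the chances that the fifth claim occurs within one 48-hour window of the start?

0.8445

Over the interval, μ = 3.6 × 2 = 7.2 (a 48-hour window = 2 days).
The fifth arrival falls in the interval iff at least 5 events occur there: P(S_5 ≤ t) = P(N ≥ 5) = 1 − P(N ≤ 4) ≈ 0.8445.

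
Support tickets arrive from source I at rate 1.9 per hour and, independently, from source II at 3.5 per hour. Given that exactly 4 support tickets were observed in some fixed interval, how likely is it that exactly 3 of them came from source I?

Given the total, each event is independently from source I with probability p = λ_I/(λ_I+λ_II) = 1.9/5.4 ≈ 0.3519.
So K ~ Binomial(4, 1.9/5.4): P(K = 3) = C(4,3) · (1.9/5.4)^3 · (3.5/5.4)^1 ≈ 0.1129.

0.1129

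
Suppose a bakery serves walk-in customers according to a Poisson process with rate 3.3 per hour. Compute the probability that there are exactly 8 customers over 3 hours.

0.1148

Over the interval, μ = 3.3 × 3 = 9.9 (3 hours).
P(N = 8) = e^(−μ) μ^8/8! = e^(−9.9) · 9.9^8/40320 ≈ 0.1148.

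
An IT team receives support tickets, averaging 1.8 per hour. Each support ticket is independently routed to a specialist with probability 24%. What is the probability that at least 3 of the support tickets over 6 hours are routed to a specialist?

0.4796

Thinning: the support tickets that are routed to a specialist themselves form a Poisson process with rate 0.24 × 1.8 = 0.432 per hour.
Over the interval, μ = 0.432 × 6 = 2.592 (6 hours).
P(N ≥ 3) = 1 − P(N ≤ 2) ≈ 0.4796.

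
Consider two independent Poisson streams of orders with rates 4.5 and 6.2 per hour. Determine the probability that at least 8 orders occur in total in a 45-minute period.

Independent Poisson processes superpose: combined rate λ = 4.5 + 6.2 = 10.7 per hour.
Over the interval, μ = 10.7 × 0.75 = 8.025 (a 45-minute period = 0.75 hours).
P(N ≥ 8) = 1 − P(N ≤ 7) ≈ 0.5505.

0.5505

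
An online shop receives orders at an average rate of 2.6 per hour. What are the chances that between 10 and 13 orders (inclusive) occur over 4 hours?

Over the interval, μ = 2.6 × 4 = 10.4 (4 hours).
P(10 ≤ N ≤ 13) = Σ_{j=10}^{13} e^(−10.4) · 10.4^j/j! ≈ 0.4246.

0.4246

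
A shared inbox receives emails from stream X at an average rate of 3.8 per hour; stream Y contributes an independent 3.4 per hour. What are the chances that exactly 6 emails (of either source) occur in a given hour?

0.1445

Independent Poisson processes superpose: combined rate λ = 3.8 + 3.4 = 7.2 per hour.
So μ = 7.2.
P(N = 6) = e^(−7.2) · 7.2^6/6! ≈ 0.1445.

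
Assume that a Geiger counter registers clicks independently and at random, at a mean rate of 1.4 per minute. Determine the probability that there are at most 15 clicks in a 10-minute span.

Over the interval, μ = 1.4 × 10 = 14 (a 10-minute span = 10 minutes).
P(N ≤ 15) = Σ_{j=0}^{15} e^(−μ) μ^j/j! ≈ 0.6694.

0.6694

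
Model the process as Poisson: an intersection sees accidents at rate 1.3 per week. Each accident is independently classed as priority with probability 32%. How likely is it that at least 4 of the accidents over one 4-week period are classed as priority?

0.0879

Thinning: the accidents that are classed as priority themselves form a Poisson process with rate 0.32 × 1.3 = 0.416 per week.
Over the interval, μ = 0.416 × 4 = 1.664 (a 4-week period = 4 weeks).
P(N ≥ 4) = 1 − P(N ≤ 3) ≈ 0.0879.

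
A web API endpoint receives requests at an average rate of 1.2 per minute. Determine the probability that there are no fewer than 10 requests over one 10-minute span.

Over the interval, μ = 1.2 × 10 = 12 (a 10-minute span = 10 minutes).
P(N ≥ 10) = 1 − P(N ≤ 9) = 1 − Σ_{j=0}^{9} e^(−μ) μ^j/j! ≈ 0.7576.

0.7576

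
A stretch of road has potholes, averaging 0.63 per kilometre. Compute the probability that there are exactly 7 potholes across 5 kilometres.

Over the interval, μ = 0.63 × 5 = 3.15 (5 kilometres).
P(N = 7) = e^(−μ) μ^7/7! = e^(−3.15) · 3.15^7/5040 ≈ 0.0262.

0.0262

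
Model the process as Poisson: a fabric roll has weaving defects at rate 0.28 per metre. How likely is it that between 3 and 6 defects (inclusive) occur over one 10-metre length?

Over the interval, μ = 0.28 × 10 = 2.8 (a 10-metre length = 10 metres).
P(3 ≤ N ≤ 6) = Σ_{j=3}^{6} e^(−2.8) · 2.8^j/j! ≈ 0.5061.

0.5061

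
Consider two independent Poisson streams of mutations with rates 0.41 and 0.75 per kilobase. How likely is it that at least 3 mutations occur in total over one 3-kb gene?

0.6754

Independent Poisson processes superpose: combined rate λ = 0.41 + 0.75 = 1.16 per kilobase.
Over the interval, μ = 1.16 × 3 = 3.48 (a 3-kb gene = 3 kilobases).
P(N ≥ 3) = 1 − P(N ≤ 2) ≈ 0.6754.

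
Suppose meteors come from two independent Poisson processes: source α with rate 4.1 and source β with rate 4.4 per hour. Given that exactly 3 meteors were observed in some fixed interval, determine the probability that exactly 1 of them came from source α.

Given the total, each event is independently from source α with probability p = λ_α/(λ_α+λ_β) = 4.1/8.5 ≈ 0.4824.
So K ~ Binomial(3, 4.1/8.5): P(K = 1) = C(3,1) · (4.1/8.5)^1 · (4.4/8.5)^2 ≈ 0.3878.

0.3878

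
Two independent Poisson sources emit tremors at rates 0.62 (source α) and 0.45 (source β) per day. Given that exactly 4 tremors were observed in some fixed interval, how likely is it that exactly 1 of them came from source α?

Given the total, each event is independently from source α with probability p = λ_α/(λ_α+λ_β) = 0.62/1.07 ≈ 0.5794.
So K ~ Binomial(4, 0.62/1.07): P(K = 1) = C(4,1) · (0.62/1.07)^1 · (0.45/1.07)^3 ≈ 0.1724.

0.1724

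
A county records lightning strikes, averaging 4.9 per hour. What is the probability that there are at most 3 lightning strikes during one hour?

0.2793

With mean μ = 4.9 per hour,
P(N ≤ 3) = Σ_{j=0}^{3} e^(−μ) μ^j/j! ≈ 0.2793.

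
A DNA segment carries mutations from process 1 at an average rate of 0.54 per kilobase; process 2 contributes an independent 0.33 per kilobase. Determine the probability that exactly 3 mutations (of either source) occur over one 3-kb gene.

Independent Poisson processes superpose: combined rate λ = 0.54 + 0.33 = 0.87 per kilobase.
Over the interval, μ = 0.87 × 3 = 2.61 (a 3-kb gene = 3 kilobases).
P(N = 3) = e^(−2.61) · 2.61^3/3! ≈ 0.2179.

0.2179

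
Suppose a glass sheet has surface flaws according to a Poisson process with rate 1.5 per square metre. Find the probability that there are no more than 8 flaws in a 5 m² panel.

Over the interval, μ = 1.5 × 5 = 7.5 (a 5 m² panel = 5 square metres).
P(N ≤ 8) = Σ_{j=0}^{8} e^(−μ) μ^j/j! ≈ 0.6620.

0.6620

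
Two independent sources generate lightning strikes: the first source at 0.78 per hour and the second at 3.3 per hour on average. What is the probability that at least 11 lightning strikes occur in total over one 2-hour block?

0.2003

Independent Poisson processes superpose: combined rate λ = 0.78 + 3.3 = 4.08 per hour.
Over the interval, μ = 4.08 × 2 = 8.16 (a 2-hour block = 2 hours).
P(N ≥ 11) = 1 − P(N ≤ 10) ≈ 0.2003.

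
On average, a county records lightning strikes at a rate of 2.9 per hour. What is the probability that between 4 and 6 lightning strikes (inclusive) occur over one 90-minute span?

0.4815

Over the interval, μ = 2.9 × 1.5 = 4.35 (a 90-minute span = 1.5 hours).
P(4 ≤ N ≤ 6) = Σ_{j=4}^{6} e^(−4.35) · 4.35^j/j! ≈ 0.4815.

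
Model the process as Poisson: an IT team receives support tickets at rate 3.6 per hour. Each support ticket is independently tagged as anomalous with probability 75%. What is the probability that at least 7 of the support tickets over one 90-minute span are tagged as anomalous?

Thinning: the support tickets that are tagged as anomalous themselves form a Poisson process with rate 0.75 × 3.6 = 2.7 per hour.
Over the interval, μ = 2.7 × 1.5 = 4.05 (a 90-minute span = 1.5 hours).
P(N ≥ 7) = 1 − P(N ≤ 6) ≈ 0.1159.

0.1159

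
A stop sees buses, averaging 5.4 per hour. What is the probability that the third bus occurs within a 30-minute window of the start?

0.5064

Over the interval, μ = 5.4 × 0.5 = 2.7 (a 30-minute window = 0.5 hours).
The third arrival falls in the interval iff at least 3 events occur there: P(S_3 ≤ t) = P(N ≥ 3) = 1 − P(N ≤ 2) ≈ 0.5064.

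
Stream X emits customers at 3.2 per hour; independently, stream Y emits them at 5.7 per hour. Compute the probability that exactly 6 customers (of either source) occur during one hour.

0.0941

Independent Poisson processes superpose: combined rate λ = 3.2 + 5.7 = 8.9 per hour.
So μ = 8.9.
P(N = 6) = e^(−8.9) · 8.9^6/6! ≈ 0.0941.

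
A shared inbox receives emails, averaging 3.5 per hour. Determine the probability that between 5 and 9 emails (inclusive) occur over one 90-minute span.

Over the interval, μ = 3.5 × 1.5 = 5.25 (a 90-minute span = 1.5 hours).
P(5 ≤ N ≤ 9) = Σ_{j=5}^{9} e^(−5.25) · 5.25^j/j! ≈ 0.5604.

0.5604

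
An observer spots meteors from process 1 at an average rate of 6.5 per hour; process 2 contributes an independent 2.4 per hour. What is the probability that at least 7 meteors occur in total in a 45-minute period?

Independent Poisson processes superpose: combined rate λ = 6.5 + 2.4 = 8.9 per hour.
Over the interval, μ = 8.9 × 0.75 = 6.675 (a 45-minute period = 0.75 hours).
P(N ≥ 7) = 1 − P(N ≤ 6) ≈ 0.5008.

0.5008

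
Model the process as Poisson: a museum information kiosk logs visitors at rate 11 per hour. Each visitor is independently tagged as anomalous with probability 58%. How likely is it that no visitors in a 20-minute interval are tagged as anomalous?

0.1192

Thinning: the visitors that are tagged as anomalous themselves form a Poisson process with rate 0.58 × 11 = 6.38 per hour.
Over the interval, μ = 6.38 × 1/3 ≈ 2.12667 (a 20-minute interval = 1/3 hours).
P(N = 0) = e^(−2.12667) · 2.12667^0/0! ≈ 0.1192.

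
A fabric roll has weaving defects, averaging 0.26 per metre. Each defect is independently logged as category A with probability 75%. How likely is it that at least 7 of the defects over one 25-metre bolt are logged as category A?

Thinning: the defects that are logged as category A themselves form a Poisson process with rate 0.75 × 0.26 = 0.195 per metre.
Over the interval, μ = 0.195 × 25 = 4.875 (a 25-metre bolt = 25 metres).
P(N ≥ 7) = 1 − P(N ≤ 6) ≈ 0.2198.

0.2198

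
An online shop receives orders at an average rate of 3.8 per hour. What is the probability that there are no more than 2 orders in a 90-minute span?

Over the interval, μ = 3.8 × 1.5 = 5.7 (a 90-minute span = 1.5 hours).
P(N ≤ 2) = Σ_{j=0}^{2} e^(−μ) μ^j/j! ≈ 0.0768.

0.0768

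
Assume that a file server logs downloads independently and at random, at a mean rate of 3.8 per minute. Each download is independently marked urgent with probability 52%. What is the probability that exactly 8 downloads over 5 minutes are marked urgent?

0.1153

Thinning: the downloads that are marked urgent themselves form a Poisson process with rate 0.52 × 3.8 = 1.976 per minute.
Over the interval, μ = 1.976 × 5 = 9.88 (5 minutes).
P(N = 8) = e^(−9.88) · 9.88^8/8! ≈ 0.1153.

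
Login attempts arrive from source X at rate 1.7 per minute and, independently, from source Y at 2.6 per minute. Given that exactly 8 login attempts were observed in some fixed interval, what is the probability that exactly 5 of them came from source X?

Given the total, each event is independently from source X with probability p = λ_X/(λ_X+λ_Y) = 1.7/4.3 ≈ 0.3953.
So K ~ Binomial(8, 1.7/4.3): P(K = 5) = C(8,5) · (1.7/4.3)^5 · (2.6/4.3)^3 ≈ 0.1196.

0.1196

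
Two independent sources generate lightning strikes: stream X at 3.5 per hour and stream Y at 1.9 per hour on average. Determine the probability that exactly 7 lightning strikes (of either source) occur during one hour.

0.1200

Independent Poisson processes superpose: combined rate λ = 3.5 + 1.9 = 5.4 per hour.
So μ = 5.4.
P(N = 7) = e^(−5.4) · 5.4^7/7! ≈ 0.1200.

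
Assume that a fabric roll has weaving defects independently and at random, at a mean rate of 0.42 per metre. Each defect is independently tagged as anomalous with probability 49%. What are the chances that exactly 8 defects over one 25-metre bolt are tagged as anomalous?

Thinning: the defects that are tagged as anomalous themselves form a Poisson process with rate 0.49 × 0.42 = 0.2058 per metre.
Over the interval, μ = 0.2058 × 25 = 5.145 (a 25-metre bolt = 25 metres).
P(N = 8) = e^(−5.145) · 5.145^8/8! ≈ 0.0710.

0.0710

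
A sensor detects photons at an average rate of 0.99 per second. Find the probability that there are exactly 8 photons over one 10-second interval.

Over the interval, μ = 0.99 × 10 = 9.9 (a 10-second interval = 10 seconds).
P(N = 8) = e^(−μ) μ^8/8! = e^(−9.9) · 9.9^8/40320 ≈ 0.1148.

0.1148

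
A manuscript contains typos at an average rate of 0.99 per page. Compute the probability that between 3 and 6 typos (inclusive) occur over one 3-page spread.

Over the interval, μ = 0.99 × 3 = 2.97 (a 3-page spread = 3 pages).
P(3 ≤ N ≤ 6) = Σ_{j=3}^{6} e^(−2.97) · 2.97^j/j! ≈ 0.5380.

0.5380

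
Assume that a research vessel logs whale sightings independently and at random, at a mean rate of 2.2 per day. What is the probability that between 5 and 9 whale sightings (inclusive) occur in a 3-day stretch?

0.6559

Over the interval, μ = 2.2 × 3 = 6.6 (a 3-day stretch = 3 days).
P(5 ≤ N ≤ 9) = Σ_{j=5}^{9} e^(−6.6) · 6.6^j/j! ≈ 0.6559.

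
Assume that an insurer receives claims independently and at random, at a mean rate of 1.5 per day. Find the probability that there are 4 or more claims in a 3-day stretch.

0.6577

Over the interval, μ = 1.5 × 3 = 4.5 (a 3-day stretch = 3 days).
P(N ≥ 4) = 1 − P(N ≤ 3) = 1 − Σ_{j=0}^{3} e^(−μ) μ^j/j! ≈ 0.6577.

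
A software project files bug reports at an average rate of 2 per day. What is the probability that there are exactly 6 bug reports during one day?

With mean μ = 2 per day,
P(N = 6) = e^(−μ) μ^6/6! = e^(−2) · 2^6/720 ≈ 0.0120.

0.0120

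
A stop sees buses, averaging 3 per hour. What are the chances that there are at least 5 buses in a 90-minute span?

0.4679

Over the interval, μ = 3 × 1.5 = 4.5 (a 90-minute span = 1.5 hours).
P(N ≥ 5) = 1 − P(N ≤ 4) = 1 − Σ_{j=0}^{4} e^(−μ) μ^j/j! ≈ 0.4679.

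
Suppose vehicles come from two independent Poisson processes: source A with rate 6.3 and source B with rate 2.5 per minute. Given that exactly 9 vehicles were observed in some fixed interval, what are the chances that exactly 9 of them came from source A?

0.0494

Given the total, each event is independently from source A with probability p = λ_A/(λ_A+λ_B) = 6.3/8.8 ≈ 0.7159.
So K ~ Binomial(9, 6.3/8.8): P(K = 9) = C(9,9) · (6.3/8.8)^9 · (2.5/8.8)^0 ≈ 0.0494.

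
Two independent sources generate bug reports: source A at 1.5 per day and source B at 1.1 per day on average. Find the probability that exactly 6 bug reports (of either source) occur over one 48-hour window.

Independent Poisson processes superpose: combined rate λ = 1.5 + 1.1 = 2.6 per day.
Over the interval, μ = 2.6 × 2 = 5.2 (a 48-hour window = 2 days).
P(N = 6) = e^(−5.2) · 5.2^6/6! ≈ 0.1515.

0.1515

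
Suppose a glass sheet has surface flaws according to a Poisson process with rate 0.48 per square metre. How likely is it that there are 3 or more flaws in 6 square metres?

0.5494

Over the interval, μ = 0.48 × 6 = 2.88 (6 square metres).
P(N ≥ 3) = 1 − P(N ≤ 2) = 1 − Σ_{j=0}^{2} e^(−μ) μ^j/j! ≈ 0.5494.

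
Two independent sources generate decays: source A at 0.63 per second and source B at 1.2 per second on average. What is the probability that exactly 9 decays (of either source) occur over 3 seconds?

Independent Poisson processes superpose: combined rate λ = 0.63 + 1.2 = 1.83 per second.
Over the interval, μ = 1.83 × 3 = 5.49 (3 seconds).
P(N = 9) = e^(−5.49) · 5.49^9/9! ≈ 0.0515.

0.0515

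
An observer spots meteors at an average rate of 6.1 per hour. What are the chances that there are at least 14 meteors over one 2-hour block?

Over the interval, μ = 6.1 × 2 = 12.2 (a 2-hour block = 2 hours).
P(N ≥ 14) = 1 − P(N ≤ 13) = 1 − Σ_{j=0}^{13} e^(−μ) μ^j/j! ≈ 0.3397.

0.3397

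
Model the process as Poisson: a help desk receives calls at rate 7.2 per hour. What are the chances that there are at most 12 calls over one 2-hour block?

0.3203

Over the interval, μ = 7.2 × 2 = 14.4 (a 2-hour block = 2 hours).
P(N ≤ 12) = Σ_{j=0}^{12} e^(−μ) μ^j/j! ≈ 0.3203.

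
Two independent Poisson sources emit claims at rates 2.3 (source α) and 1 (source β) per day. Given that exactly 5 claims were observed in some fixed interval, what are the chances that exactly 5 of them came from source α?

0.1645

Given the total, each event is independently from source α with probability p = λ_α/(λ_α+λ_β) = 2.3/3.3 ≈ 0.6970.
So K ~ Binomial(5, 2.3/3.3): P(K = 5) = C(5,5) · (2.3/3.3)^5 · (1/3.3)^0 ≈ 0.1645.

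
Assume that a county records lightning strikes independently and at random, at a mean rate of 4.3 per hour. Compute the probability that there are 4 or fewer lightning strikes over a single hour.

With mean μ = 4.3 per hour,
P(N ≤ 4) = Σ_{j=0}^{4} e^(−μ) μ^j/j! ≈ 0.5704.

0.5704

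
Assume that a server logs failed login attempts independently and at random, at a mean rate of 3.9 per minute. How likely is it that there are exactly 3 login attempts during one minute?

With mean μ = 3.9 per minute,
P(N = 3) = e^(−μ) μ^3/3! = e^(−3.9) · 3.9^3/6 ≈ 0.2001.

0.2001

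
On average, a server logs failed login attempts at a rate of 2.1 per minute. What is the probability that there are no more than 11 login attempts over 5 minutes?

0.6387

Over the interval, μ = 2.1 × 5 = 10.5 (5 minutes).
P(N ≤ 11) = Σ_{j=0}^{11} e^(−μ) μ^j/j! ≈ 0.6387.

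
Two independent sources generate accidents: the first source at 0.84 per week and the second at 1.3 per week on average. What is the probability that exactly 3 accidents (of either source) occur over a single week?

0.1922

Independent Poisson processes superpose: combined rate λ = 0.84 + 1.3 = 2.14 per week.
So μ = 2.14.
P(N = 3) = e^(−2.14) · 2.14^3/3! ≈ 0.1922.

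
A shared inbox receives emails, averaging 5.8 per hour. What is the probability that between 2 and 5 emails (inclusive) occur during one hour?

With mean μ = 5.8 per hour,
P(2 ≤ N ≤ 5) = Σ_{j=2}^{5} e^(−5.8) · 5.8^j/j! ≈ 0.4577.

0.4577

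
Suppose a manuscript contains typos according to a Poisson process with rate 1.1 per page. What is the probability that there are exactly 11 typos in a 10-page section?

Over the interval, μ = 1.1 × 10 = 11 (a 10-page section = 10 pages).
P(N = 11) = e^(−μ) μ^11/11! = e^(−11) · 11^11/39916800 ≈ 0.1194.

0.1194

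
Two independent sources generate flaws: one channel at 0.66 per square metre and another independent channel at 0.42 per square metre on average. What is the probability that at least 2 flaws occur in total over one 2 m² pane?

0.6356

Independent Poisson processes superpose: combined rate λ = 0.66 + 0.42 = 1.08 per square metre.
Over the interval, μ = 1.08 × 2 = 2.16 (a 2 m² pane = 2 square metres).
P(N ≥ 2) = 1 − P(N ≤ 1) ≈ 0.6356.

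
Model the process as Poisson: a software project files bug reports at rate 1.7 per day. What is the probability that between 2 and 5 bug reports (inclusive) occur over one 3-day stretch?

Over the interval, μ = 1.7 × 3 = 5.1 (a 3-day stretch = 3 days).
P(2 ≤ N ≤ 5) = Σ_{j=2}^{5} e^(−5.1) · 5.1^j/j! ≈ 0.5612.

0.5612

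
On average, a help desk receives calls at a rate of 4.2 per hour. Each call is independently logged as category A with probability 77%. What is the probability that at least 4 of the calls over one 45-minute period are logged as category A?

Thinning: the calls that are logged as category A themselves form a Poisson process with rate 0.77 × 4.2 = 3.234 per hour.
Over the interval, μ = 3.234 × 0.75 = 2.4255 (a 45-minute period = 0.75 hours).
P(N ≥ 4) = 1 − P(N ≤ 3) ≈ 0.2266.

0.2266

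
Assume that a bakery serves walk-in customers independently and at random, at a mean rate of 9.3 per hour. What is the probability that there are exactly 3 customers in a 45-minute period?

Over the interval, μ = 9.3 × 0.75 = 6.975 (a 45-minute period = 0.75 hours).
P(N = 3) = e^(−μ) μ^3/3! = e^(−6.975) · 6.975^3/6 ≈ 0.0529.

0.0529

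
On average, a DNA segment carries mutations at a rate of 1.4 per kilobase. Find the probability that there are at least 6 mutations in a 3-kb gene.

Over the interval, μ = 1.4 × 3 = 4.2 (a 3-kb gene = 3 kilobases).
P(N ≥ 6) = 1 − P(N ≤ 5) = 1 − Σ_{j=0}^{5} e^(−μ) μ^j/j! ≈ 0.2469.

0.2469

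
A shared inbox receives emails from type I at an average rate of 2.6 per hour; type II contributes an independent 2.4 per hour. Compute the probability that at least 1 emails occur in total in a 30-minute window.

Independent Poisson processes superpose: combined rate λ = 2.6 + 2.4 = 5 per hour.
Over the interval, μ = 5 × 0.5 = 2.5 (a 30-minute window = 0.5 hours).
P(N ≥ 1) = 1 − P(N ≤ 0) ≈ 0.9179.

0.9179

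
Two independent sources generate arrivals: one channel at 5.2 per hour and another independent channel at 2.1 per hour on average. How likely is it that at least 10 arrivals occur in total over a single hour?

0.2012

Independent Poisson processes superpose: combined rate λ = 5.2 + 2.1 = 7.3 per hour.
So μ = 7.3.
P(N ≥ 10) = 1 − P(N ≤ 9) ≈ 0.2012.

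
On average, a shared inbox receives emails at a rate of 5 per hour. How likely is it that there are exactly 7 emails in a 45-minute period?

Over the interval, μ = 5 × 0.75 = 3.75 (a 45-minute period = 0.75 hours).
P(N = 7) = e^(−μ) μ^7/7! = e^(−3.75) · 3.75^7/5040 ≈ 0.0487.

0.0487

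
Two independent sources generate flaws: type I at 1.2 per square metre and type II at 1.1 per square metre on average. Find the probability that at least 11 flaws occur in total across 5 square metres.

0.5983

Independent Poisson processes superpose: combined rate λ = 1.2 + 1.1 = 2.3 per square metre.
Over the interval, μ = 2.3 × 5 = 11.5 (5 square metres).
P(N ≥ 11) = 1 − P(N ≤ 10) ≈ 0.5983.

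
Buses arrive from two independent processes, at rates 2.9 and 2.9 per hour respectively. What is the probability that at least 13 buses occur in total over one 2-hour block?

0.3784

Independent Poisson processes superpose: combined rate λ = 2.9 + 2.9 = 5.8 per hour.
Over the interval, μ = 5.8 × 2 = 11.6 (a 2-hour block = 2 hours).
P(N ≥ 13) = 1 − P(N ≤ 12) ≈ 0.3784.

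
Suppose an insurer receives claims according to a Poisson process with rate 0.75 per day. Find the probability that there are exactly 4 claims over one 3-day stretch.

0.1126

Over the interval, μ = 0.75 × 3 = 2.25 (a 3-day stretch = 3 days).
P(N = 4) = e^(−μ) μ^4/4! = e^(−2.25) · 2.25^4/24 ≈ 0.1126.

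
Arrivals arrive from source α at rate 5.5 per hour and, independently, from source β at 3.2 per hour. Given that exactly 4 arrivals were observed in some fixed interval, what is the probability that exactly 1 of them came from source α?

0.1258

Given the total, each event is independently from source α with probability p = λ_α/(λ_α+λ_β) = 5.5/8.7 ≈ 0.6322.
So K ~ Binomial(4, 5.5/8.7): P(K = 1) = C(4,1) · (5.5/8.7)^1 · (3.2/8.7)^3 ≈ 0.1258.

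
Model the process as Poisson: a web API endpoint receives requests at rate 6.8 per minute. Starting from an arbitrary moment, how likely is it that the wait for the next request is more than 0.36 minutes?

The wait for the next event is exponential with rate λ = 6.8 per minute.
P(T > 0.36) = e^(−λt) = e^(−6.8 × 0.36) = e^(−2.448) ≈ 0.0865.

0.0865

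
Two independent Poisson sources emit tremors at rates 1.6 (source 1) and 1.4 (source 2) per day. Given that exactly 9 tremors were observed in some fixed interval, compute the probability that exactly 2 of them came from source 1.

0.0494

Given the total, each event is independently from source 1 with probability p = λ_1/(λ_1+λ_2) = 1.6/3 ≈ 0.5333.
So K ~ Binomial(9, 1.6/3): P(K = 2) = C(9,2) · (1.6/3)^2 · (1.4/3)^7 ≈ 0.0494.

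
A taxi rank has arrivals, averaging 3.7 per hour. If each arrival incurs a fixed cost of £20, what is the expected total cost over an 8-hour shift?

£592

E[N] = 3.7 × 8 = 29.6 (an 8-hour shift = 8 hours); E[cost] = 29.6 × £20 = £592.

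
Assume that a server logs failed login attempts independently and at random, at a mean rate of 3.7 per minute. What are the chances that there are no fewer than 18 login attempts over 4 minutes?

0.2344

Over the interval, μ = 3.7 × 4 = 14.8 (4 minutes).
P(N ≥ 18) = 1 − P(N ≤ 17) = 1 − Σ_{j=0}^{17} e^(−μ) μ^j/j! ≈ 0.2344.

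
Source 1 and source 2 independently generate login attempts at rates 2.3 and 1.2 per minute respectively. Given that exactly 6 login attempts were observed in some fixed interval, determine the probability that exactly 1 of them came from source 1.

Given the total, each event is independently from source 1 with probability p = λ_1/(λ_1+λ_2) = 2.3/3.5 ≈ 0.6571.
So K ~ Binomial(6, 2.3/3.5): P(K = 1) = C(6,1) · (2.3/3.5)^1 · (1.2/3.5)^5 ≈ 0.0187.

0.0187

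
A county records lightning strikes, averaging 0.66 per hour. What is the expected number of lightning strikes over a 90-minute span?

E[N] = λt = 0.66 × 1.5 = 0.99 (a 90-minute span = 1.5 hours).

0.99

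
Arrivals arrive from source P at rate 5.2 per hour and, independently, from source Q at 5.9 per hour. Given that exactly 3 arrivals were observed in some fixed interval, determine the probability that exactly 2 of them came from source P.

Given the total, each event is independently from source P with probability p = λ_P/(λ_P+λ_Q) = 5.2/11.1 ≈ 0.4685.
So K ~ Binomial(3, 5.2/11.1): P(K = 2) = C(3,2) · (5.2/11.1)^2 · (5.9/11.1)^1 ≈ 0.3500.

0.3500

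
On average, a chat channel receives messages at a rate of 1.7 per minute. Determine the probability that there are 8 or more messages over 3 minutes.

Over the interval, μ = 1.7 × 3 = 5.1 (3 minutes).
P(N ≥ 8) = 1 − P(N ≤ 7) = 1 − Σ_{j=0}^{7} e^(−μ) μ^j/j! ≈ 0.1440.

0.1440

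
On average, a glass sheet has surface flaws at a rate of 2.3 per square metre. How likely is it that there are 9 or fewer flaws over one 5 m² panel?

Over the interval, μ = 2.3 × 5 = 11.5 (a 5 m² panel = 5 square metres).
P(N ≤ 9) = Σ_{j=0}^{9} e^(−μ) μ^j/j! ≈ 0.2888.

0.2888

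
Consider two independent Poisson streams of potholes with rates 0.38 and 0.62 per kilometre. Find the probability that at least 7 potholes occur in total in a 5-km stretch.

0.2378

Independent Poisson processes superpose: combined rate λ = 0.38 + 0.62 = 1 per kilometre.
Over the interval, μ = 1 × 5 = 5 (a 5-km stretch = 5 kilometres).
P(N ≥ 7) = 1 − P(N ≤ 6) ≈ 0.2378.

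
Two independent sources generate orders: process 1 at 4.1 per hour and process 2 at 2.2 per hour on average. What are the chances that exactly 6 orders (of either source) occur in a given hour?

0.1595

Independent Poisson processes superpose: combined rate λ = 4.1 + 2.2 = 6.3 per hour.
So μ = 6.3.
P(N = 6) = e^(−6.3) · 6.3^6/6! ≈ 0.1595.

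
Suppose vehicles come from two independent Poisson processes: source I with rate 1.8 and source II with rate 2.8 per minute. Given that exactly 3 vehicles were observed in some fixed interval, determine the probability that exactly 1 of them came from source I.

0.4349

Given the total, each event is independently from source I with probability p = λ_I/(λ_I+λ_II) = 1.8/4.6 ≈ 0.3913.
So K ~ Binomial(3, 1.8/4.6): P(K = 1) = C(3,1) · (1.8/4.6)^1 · (2.8/4.6)^2 ≈ 0.4349.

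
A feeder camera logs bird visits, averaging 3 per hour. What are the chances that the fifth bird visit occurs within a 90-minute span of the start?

0.4679

Over the interval, μ = 3 × 1.5 = 4.5 (a 90-minute span = 1.5 hours).
The fifth arrival falls in the interval iff at least 5 events occur there: P(S_5 ≤ t) = P(N ≥ 5) = 1 − P(N ≤ 4) ≈ 0.4679.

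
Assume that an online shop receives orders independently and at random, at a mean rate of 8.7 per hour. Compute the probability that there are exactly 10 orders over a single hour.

With mean μ = 8.7 per hour,
P(N = 10) = e^(−μ) μ^10/10! = e^(−8.7) · 8.7^10/3628800 ≈ 0.1140.

0.1140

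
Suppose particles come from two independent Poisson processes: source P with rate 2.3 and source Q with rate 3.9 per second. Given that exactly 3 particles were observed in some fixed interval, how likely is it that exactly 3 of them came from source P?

0.0511

Given the total, each event is independently from source P with probability p = λ_P/(λ_P+λ_Q) = 2.3/6.2 ≈ 0.3710.
So K ~ Binomial(3, 2.3/6.2): P(K = 3) = C(3,3) · (2.3/6.2)^3 · (3.9/6.2)^0 ≈ 0.0511.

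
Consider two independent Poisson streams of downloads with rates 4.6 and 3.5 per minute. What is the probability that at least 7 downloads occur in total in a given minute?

Independent Poisson processes superpose: combined rate λ = 4.6 + 3.5 = 8.1 per minute.
So μ = 8.1.
P(N ≥ 7) = 1 − P(N ≤ 6) ≈ 0.6987.

0.6987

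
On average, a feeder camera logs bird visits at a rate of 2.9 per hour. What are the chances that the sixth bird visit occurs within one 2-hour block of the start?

Over the interval, μ = 2.9 × 2 = 5.8 (a 2-hour block = 2 hours).
The sixth arrival falls in the interval iff at least 6 events occur there: P(S_6 ≤ t) = P(N ≥ 6) = 1 − P(N ≤ 5) ≈ 0.5217.

0.5217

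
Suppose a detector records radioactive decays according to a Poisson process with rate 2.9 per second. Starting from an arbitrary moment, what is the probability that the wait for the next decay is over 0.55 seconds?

The wait for the next event is exponential with rate λ = 2.9 per second.
P(T > 0.55) = e^(−λt) = e^(−2.9 × 0.55) = e^(−1.595) ≈ 0.2029.

0.2029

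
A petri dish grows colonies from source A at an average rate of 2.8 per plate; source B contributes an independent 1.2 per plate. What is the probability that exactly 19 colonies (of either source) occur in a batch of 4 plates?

Independent Poisson processes superpose: combined rate λ = 2.8 + 1.2 = 4 per plate.
Over the interval, μ = 4 × 4 = 16 (a batch of 4 plates = 4 plates).
P(N = 19) = e^(−16) · 16^19/19! ≈ 0.0699.

0.0699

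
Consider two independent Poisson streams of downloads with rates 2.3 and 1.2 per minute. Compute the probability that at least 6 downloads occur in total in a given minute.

0.1424

Independent Poisson processes superpose: combined rate λ = 2.3 + 1.2 = 3.5 per minute.
So μ = 3.5.
P(N ≥ 6) = 1 − P(N ≤ 5) ≈ 0.1424.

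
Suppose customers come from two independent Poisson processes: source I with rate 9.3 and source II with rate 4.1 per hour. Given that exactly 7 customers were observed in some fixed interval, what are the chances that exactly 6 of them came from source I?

0.2394

Given the total, each event is independently from source I with probability p = λ_I/(λ_I+λ_II) = 9.3/13.4 ≈ 0.6940.
So K ~ Binomial(7, 9.3/13.4): P(K = 6) = C(7,6) · (9.3/13.4)^6 · (4.1/13.4)^1 ≈ 0.2394.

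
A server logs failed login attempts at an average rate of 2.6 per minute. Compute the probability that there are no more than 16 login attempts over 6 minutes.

0.6056

Over the interval, μ = 2.6 × 6 = 15.6 (6 minutes).
P(N ≤ 16) = Σ_{j=0}^{16} e^(−μ) μ^j/j! ≈ 0.6056.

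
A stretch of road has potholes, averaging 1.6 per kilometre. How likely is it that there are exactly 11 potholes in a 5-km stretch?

Over the interval, μ = 1.6 × 5 = 8 (a 5-km stretch = 5 kilometres).
P(N = 11) = e^(−μ) μ^11/11! = e^(−8) · 8^11/39916800 ≈ 0.0722.

0.0722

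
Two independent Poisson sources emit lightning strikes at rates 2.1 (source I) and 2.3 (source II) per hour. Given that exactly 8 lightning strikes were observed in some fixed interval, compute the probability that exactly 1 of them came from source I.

0.0407

Given the total, each event is independently from source I with probability p = λ_I/(λ_I+λ_II) = 2.1/4.4 ≈ 0.4773.
So K ~ Binomial(8, 2.1/4.4): P(K = 1) = C(8,1) · (2.1/4.4)^1 · (2.3/4.4)^7 ≈ 0.0407.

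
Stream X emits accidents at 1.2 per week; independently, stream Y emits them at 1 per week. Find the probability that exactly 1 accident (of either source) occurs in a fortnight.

Independent Poisson processes superpose: combined rate λ = 1.2 + 1 = 2.2 per week.
Over the interval, μ = 2.2 × 2 = 4.4 (a fortnight = 2 weeks).
P(N = 1) = e^(−4.4) · 4.4^1/1! ≈ 0.0540.

0.0540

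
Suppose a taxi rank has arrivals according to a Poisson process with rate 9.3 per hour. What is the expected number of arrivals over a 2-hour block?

18.6

E[N] = λt = 9.3 × 2 = 18.6 (a 2-hour block = 2 hours).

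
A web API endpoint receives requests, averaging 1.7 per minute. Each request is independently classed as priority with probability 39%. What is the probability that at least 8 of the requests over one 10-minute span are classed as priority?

Thinning: the requests that are classed as priority themselves form a Poisson process with rate 0.39 × 1.7 = 0.663 per minute.
Over the interval, μ = 0.663 × 10 = 6.63 (a 10-minute span = 10 minutes).
P(N ≥ 8) = 1 − P(N ≤ 7) ≈ 0.3463.

0.3463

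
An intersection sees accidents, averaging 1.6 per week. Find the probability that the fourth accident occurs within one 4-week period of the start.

0.8811

Over the interval, μ = 1.6 × 4 = 6.4 (a 4-week period = 4 weeks).
The fourth arrival falls in the interval iff at least 4 events occur there: P(S_4 ≤ t) = P(N ≥ 4) = 1 − P(N ≤ 3) ≈ 0.8811.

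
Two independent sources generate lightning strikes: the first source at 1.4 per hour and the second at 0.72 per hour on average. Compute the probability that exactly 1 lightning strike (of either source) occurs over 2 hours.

Independent Poisson processes superpose: combined rate λ = 1.4 + 0.72 = 2.12 per hour.
Over the interval, μ = 2.12 × 2 = 4.24 (2 hours).
P(N = 1) = e^(−4.24) · 4.24^1/1! ≈ 0.0611.

0.0611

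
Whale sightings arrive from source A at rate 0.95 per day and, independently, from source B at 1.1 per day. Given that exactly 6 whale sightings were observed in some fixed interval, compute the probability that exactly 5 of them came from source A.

0.0688

Given the total, each event is independently from source A with probability p = λ_A/(λ_A+λ_B) = 0.95/2.05 ≈ 0.4634.
So K ~ Binomial(6, 0.95/2.05): P(K = 5) = C(6,5) · (0.95/2.05)^5 · (1.1/2.05)^1 ≈ 0.0688.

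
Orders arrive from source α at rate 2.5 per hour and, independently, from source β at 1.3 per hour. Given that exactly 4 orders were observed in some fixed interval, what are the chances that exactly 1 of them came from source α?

0.1054

Given the total, each event is independently from source α with probability p = λ_α/(λ_α+λ_β) = 2.5/3.8 ≈ 0.6579.
So K ~ Binomial(4, 2.5/3.8): P(K = 1) = C(4,1) · (2.5/3.8)^1 · (1.3/3.8)^3 ≈ 0.1054.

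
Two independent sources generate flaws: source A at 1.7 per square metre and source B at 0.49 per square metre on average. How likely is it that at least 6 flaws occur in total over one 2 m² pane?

0.2767

Independent Poisson processes superpose: combined rate λ = 1.7 + 0.49 = 2.19 per square metre.
Over the interval, μ = 2.19 × 2 = 4.38 (a 2 m² pane = 2 square metres).
P(N ≥ 6) = 1 − P(N ≤ 5) ≈ 0.2767.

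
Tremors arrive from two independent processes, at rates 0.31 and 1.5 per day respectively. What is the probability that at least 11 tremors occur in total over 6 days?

0.5233

Independent Poisson processes superpose: combined rate λ = 0.31 + 1.5 = 1.81 per day.
Over the interval, μ = 1.81 × 6 = 10.86 (6 days).
P(N ≥ 11) = 1 − P(N ≤ 10) ≈ 0.5233.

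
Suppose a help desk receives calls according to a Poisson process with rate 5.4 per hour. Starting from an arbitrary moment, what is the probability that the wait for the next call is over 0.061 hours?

0.7194

The wait for the next event is exponential with rate λ = 5.4 per hour.
P(T > 0.061) = e^(−λt) = e^(−5.4 × 0.061) = e^(−0.3294) ≈ 0.7194.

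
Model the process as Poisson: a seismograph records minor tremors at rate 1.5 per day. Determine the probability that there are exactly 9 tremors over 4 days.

0.0688

Over the interval, μ = 1.5 × 4 = 6 (4 days).
P(N = 9) = e^(−μ) μ^9/9! = e^(−6) · 6^9/362880 ≈ 0.0688.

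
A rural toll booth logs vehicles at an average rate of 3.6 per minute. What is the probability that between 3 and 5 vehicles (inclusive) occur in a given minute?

With mean μ = 3.6 per minute,
P(3 ≤ N ≤ 5) = Σ_{j=3}^{5} e^(−3.6) · 3.6^j/j! ≈ 0.5414.

0.5414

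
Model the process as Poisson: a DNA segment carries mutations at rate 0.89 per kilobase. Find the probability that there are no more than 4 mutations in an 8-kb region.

0.1623

Over the interval, μ = 0.89 × 8 = 7.12 (an 8-kb region = 8 kilobases).
P(N ≤ 4) = Σ_{j=0}^{4} e^(−μ) μ^j/j! ≈ 0.1623.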